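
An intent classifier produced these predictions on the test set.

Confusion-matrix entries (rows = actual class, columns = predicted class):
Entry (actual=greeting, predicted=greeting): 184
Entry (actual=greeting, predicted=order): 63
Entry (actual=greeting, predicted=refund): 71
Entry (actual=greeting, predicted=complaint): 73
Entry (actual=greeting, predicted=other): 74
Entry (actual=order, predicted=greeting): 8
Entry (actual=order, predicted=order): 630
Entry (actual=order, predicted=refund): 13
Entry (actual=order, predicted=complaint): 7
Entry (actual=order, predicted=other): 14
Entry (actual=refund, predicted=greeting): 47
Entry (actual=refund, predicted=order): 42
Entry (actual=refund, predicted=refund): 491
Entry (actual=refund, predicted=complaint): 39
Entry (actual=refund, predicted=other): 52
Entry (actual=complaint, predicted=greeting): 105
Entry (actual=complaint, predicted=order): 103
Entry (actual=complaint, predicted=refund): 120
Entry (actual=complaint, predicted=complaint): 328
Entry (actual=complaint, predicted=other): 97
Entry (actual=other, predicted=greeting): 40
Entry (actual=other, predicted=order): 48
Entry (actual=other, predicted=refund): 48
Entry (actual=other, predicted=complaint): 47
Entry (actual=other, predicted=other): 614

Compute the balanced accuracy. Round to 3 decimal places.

0.654

Balanced accuracy = mean of per-class recall.
  greeting: recall = 184/465 = 0.3957
  order: recall = 630/672 = 0.9375
  refund: recall = 491/671 = 0.7317
  complaint: recall = 328/753 = 0.4356
  other: recall = 614/797 = 0.7704
Mean = (0.3957 + 0.9375 + 0.7317 + 0.4356 + 0.7704) / 5 = 0.654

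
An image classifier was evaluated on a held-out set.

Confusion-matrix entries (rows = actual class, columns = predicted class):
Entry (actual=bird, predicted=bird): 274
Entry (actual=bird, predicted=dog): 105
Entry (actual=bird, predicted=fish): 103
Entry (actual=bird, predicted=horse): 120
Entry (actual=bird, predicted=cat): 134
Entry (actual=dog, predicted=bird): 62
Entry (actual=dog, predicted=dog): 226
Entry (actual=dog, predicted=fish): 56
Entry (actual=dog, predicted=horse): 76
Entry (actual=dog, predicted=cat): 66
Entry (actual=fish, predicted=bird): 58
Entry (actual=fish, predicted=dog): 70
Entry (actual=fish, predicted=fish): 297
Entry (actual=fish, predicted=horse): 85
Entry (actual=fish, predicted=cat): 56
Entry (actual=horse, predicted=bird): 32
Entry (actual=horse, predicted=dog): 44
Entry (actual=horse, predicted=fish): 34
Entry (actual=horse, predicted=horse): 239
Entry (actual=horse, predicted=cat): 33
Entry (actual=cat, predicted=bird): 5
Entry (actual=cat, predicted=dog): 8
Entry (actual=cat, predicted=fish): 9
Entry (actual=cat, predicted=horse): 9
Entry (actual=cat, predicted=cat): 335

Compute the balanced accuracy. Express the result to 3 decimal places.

Balanced accuracy = mean of per-class recall.
  bird: recall = 274/736 = 0.3723
  dog: recall = 226/486 = 0.4650
  fish: recall = 297/566 = 0.5247
  horse: recall = 239/382 = 0.6257
  cat: recall = 335/366 = 0.9153
Mean = (0.3723 + 0.4650 + 0.5247 + 0.6257 + 0.9153) / 5 = 0.581

0.581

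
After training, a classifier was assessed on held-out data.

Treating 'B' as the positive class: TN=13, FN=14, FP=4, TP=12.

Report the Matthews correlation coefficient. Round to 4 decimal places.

0.2288

MCC = (TP·TN − FP·FN) / √((TP+FP)(TP+FN)(TN+FP)(TN+FN))
Numerator = 12·13 − 4·14 = 100
Denominator = √(16·26·17·27) = √190944 = 436.9714
MCC = 100 / 436.9714 = 0.2288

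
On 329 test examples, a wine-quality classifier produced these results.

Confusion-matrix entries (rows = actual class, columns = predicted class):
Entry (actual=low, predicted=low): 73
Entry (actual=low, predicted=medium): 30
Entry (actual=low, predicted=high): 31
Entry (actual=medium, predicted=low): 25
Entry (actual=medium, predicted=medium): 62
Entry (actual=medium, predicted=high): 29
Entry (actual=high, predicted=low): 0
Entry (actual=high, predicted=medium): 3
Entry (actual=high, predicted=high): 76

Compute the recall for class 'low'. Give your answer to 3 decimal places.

0.545

Take TP from the diagonal, FP from the rest of the 'low' prediction marginal, FN from the rest of the 'low' actual marginal.
recall = TP/(TP+FN).
low: TP=73, FN=30+31=61 → 73/134 = 0.5448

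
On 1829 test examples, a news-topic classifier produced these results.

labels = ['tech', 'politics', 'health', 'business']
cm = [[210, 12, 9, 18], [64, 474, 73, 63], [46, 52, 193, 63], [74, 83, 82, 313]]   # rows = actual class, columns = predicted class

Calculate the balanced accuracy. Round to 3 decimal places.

Balanced accuracy = mean of per-class recall.
  tech: recall = 210/249 = 0.8434
  politics: recall = 474/674 = 0.7033
  health: recall = 193/354 = 0.5452
  business: recall = 313/552 = 0.5670
Mean = (0.8434 + 0.7033 + 0.5452 + 0.5670) / 4 = 0.665

0.665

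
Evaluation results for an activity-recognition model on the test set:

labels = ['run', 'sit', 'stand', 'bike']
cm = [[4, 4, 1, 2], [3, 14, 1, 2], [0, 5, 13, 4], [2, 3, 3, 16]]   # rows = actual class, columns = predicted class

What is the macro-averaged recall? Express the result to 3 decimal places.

Per-class recall (TP/(TP+FN)):
  run: TP=4, FN=4+1+2=7 → 4/11 = 0.3636
  sit: TP=14, FN=3+1+2=6 → 14/20 = 0.7000
  stand: TP=13, FN=0+5+4=9 → 13/22 = 0.5909
  bike: TP=16, FN=2+3+3=8 → 16/24 = 0.6667
Macro-recall = mean = (0.3636 + 0.7000 + 0.5909 + 0.6667) / 4 = 0.580

0.580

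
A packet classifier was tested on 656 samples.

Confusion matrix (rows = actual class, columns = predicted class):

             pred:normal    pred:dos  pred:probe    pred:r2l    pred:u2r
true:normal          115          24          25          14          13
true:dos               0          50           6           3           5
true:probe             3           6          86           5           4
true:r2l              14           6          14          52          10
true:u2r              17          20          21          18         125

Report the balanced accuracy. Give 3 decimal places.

0.675

Balanced accuracy = mean of per-class recall.
  normal: recall = 115/191 = 0.6021
  dos: recall = 50/64 = 0.7813
  probe: recall = 86/104 = 0.8269
  r2l: recall = 52/96 = 0.5417
  u2r: recall = 125/201 = 0.6219
Mean = (0.6021 + 0.7813 + 0.8269 + 0.5417 + 0.6219) / 5 = 0.675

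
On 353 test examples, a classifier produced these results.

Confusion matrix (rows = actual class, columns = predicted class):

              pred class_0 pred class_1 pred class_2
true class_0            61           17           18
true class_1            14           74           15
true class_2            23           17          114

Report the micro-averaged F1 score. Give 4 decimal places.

Micro-averaging pools counts across classes: ΣTP=249, ΣFP=104, ΣFN=104.
Micro-F1 score = 2·TP/(2·TP+FP+FN) on pooled counts = 0.7054 (equals overall accuracy in single-label multiclass).

0.7054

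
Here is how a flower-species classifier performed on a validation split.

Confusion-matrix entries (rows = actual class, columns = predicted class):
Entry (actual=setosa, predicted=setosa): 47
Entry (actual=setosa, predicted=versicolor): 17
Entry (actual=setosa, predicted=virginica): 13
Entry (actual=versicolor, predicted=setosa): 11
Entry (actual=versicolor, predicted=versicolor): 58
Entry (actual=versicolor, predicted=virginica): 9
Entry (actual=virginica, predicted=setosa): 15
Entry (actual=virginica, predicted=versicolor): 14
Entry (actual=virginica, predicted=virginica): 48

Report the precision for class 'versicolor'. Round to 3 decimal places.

One-vs-rest for 'versicolor': TP = diagonal; FP = other classes predicted 'versicolor'; FN = 'versicolor' predicted as other.
precision = TP/(TP+FP).
versicolor: TP=58, FP=17+14=31 → 58/89 = 0.6517

0.652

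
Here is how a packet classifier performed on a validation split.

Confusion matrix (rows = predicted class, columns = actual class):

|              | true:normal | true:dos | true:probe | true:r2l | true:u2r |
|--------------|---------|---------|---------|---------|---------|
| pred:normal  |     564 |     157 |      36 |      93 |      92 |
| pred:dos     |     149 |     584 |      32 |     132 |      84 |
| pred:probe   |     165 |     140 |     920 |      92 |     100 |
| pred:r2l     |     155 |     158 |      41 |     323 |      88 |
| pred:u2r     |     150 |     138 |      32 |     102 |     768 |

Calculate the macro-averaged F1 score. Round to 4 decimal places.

0.5810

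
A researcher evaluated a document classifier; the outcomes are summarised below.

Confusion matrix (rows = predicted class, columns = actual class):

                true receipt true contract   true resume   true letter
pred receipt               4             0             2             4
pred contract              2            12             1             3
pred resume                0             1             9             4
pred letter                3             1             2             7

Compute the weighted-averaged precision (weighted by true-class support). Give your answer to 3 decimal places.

0.575

Per-class precision (TP/(TP+FP)):
  receipt: TP=4, FP=0+2+4=6 → 4/10 = 0.4000
  contract: TP=12, FP=2+1+3=6 → 12/18 = 0.6667
  resume: TP=9, FP=0+1+4=5 → 9/14 = 0.6429
  letter: TP=7, FP=3+1+2=6 → 7/13 = 0.5385
Weighted-precision = Σ (supportᵢ/N)·precisionᵢ with N=55: (9/55)·0.4000 + (14/55)·0.6667 + (14/55)·0.6429 + (18/55)·0.5385 = 0.575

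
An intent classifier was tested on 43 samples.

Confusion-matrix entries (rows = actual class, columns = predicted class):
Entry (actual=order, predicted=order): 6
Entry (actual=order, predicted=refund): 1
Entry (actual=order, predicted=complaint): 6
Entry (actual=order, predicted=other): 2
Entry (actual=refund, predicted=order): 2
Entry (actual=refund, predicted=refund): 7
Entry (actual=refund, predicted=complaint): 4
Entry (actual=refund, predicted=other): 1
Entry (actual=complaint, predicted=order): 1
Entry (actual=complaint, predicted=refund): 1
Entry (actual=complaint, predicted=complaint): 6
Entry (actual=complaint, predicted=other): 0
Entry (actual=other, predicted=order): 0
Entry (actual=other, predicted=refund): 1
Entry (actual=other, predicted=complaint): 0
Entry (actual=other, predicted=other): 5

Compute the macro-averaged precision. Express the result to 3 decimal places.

Per-class precision (TP/(TP+FP)):
  order: TP=6, FP=2+1+0=3 → 6/9 = 0.6667
  refund: TP=7, FP=1+1+1=3 → 7/10 = 0.7000
  complaint: TP=6, FP=6+4+0=10 → 6/16 = 0.3750
  other: TP=5, FP=2+1+0=3 → 5/8 = 0.6250
Macro-precision = mean = (0.6667 + 0.7000 + 0.3750 + 0.6250) / 4 = 0.592

0.592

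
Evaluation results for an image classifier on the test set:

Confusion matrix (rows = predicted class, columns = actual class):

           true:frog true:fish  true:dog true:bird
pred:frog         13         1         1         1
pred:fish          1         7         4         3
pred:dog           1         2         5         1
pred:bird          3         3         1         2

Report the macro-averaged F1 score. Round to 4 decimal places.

Per-class F1 score (2·TP/(2·TP+FP+FN)):
  frog: TP=13, FP=1+1+1=3, FN=1+1+3=5 → 26/34 = 0.76471
  fish: TP=7, FP=1+4+3=8, FN=1+2+3=6 → 14/28 = 0.50000
  dog: TP=5, FP=1+2+1=4, FN=1+4+1=6 → 10/20 = 0.50000
  bird: TP=2, FP=3+3+1=7, FN=1+3+1=5 → 4/16 = 0.25000
Macro-F1 score = mean = (0.76471 + 0.50000 + 0.50000 + 0.25000) / 4 = 0.5037

0.5037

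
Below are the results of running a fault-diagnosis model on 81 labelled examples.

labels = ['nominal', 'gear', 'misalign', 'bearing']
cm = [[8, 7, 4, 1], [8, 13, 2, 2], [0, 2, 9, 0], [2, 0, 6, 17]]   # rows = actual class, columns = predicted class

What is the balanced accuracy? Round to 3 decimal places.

0.605

Balanced accuracy = mean of per-class recall.
  nominal: recall = 8/20 = 0.4000
  gear: recall = 13/25 = 0.5200
  misalign: recall = 9/11 = 0.8182
  bearing: recall = 17/25 = 0.6800
Mean = (0.4000 + 0.5200 + 0.8182 + 0.6800) / 4 = 0.605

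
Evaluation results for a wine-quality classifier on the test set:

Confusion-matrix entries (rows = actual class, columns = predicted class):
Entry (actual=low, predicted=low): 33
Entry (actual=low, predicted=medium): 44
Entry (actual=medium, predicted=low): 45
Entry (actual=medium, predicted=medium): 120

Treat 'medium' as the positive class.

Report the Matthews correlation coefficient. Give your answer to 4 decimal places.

MCC = (TP·TN − FP·FN) / √((TP+FP)(TP+FN)(TN+FP)(TN+FN))
Numerator = 120·33 − 44·45 = 1980
Denominator = √(164·165·77·78) = √162522360 = 12748.4258
MCC = 1980 / 12748.4258 = 0.1553

0.1553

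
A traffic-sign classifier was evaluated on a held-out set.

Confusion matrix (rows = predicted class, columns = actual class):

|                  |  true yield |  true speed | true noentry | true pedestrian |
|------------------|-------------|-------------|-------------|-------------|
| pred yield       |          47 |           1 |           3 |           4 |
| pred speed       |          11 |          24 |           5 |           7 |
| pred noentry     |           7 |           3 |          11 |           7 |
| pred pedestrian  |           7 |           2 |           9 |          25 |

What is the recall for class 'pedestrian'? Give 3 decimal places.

Take TP from the diagonal, FP from the rest of the 'pedestrian' prediction marginal, FN from the rest of the 'pedestrian' actual marginal.
recall = TP/(TP+FN).
pedestrian: TP=25, FN=4+7+7=18 → 25/43 = 0.5814

0.581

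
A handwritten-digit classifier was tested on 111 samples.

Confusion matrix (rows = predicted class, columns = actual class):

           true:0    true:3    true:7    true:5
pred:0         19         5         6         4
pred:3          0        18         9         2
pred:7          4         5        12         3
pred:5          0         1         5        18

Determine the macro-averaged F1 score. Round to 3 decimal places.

0.605

Per-class F1 score (2·TP/(2·TP+FP+FN)):
  0: TP=19, FP=5+6+4=15, FN=0+4+0=4 → 38/57 = 0.6667
  3: TP=18, FP=0+9+2=11, FN=5+5+1=11 → 36/58 = 0.6207
  7: TP=12, FP=4+5+3=12, FN=6+9+5=20 → 24/56 = 0.4286
  5: TP=18, FP=0+1+5=6, FN=4+2+3=9 → 36/51 = 0.7059
Macro-F1 score = mean = (0.6667 + 0.6207 + 0.4286 + 0.7059) / 4 = 0.605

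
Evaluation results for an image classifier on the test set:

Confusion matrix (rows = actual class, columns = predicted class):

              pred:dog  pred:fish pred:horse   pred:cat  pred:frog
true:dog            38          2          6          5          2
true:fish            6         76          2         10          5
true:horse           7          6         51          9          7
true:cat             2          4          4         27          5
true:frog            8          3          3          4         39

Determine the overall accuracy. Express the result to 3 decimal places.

0.698

Accuracy = trace / total = (38+76+51+27+39=231) / 331 = 231/331 = 0.698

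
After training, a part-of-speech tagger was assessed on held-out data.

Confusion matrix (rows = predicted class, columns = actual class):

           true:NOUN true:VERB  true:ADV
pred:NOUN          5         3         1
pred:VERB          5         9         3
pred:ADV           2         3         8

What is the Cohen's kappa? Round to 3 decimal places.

0.338

Observed agreement pₒ = trace/N = 22/39 = 0.5641
Expected agreement pₑ = Σ (rowᵢ·colᵢ)/N² = (12·9 + 15·17 + 12·13)/39² = 0.3412
κ = (pₒ − pₑ)/(1 − pₑ) = (0.5641 − 0.3412)/(1 − 0.3412) = 0.338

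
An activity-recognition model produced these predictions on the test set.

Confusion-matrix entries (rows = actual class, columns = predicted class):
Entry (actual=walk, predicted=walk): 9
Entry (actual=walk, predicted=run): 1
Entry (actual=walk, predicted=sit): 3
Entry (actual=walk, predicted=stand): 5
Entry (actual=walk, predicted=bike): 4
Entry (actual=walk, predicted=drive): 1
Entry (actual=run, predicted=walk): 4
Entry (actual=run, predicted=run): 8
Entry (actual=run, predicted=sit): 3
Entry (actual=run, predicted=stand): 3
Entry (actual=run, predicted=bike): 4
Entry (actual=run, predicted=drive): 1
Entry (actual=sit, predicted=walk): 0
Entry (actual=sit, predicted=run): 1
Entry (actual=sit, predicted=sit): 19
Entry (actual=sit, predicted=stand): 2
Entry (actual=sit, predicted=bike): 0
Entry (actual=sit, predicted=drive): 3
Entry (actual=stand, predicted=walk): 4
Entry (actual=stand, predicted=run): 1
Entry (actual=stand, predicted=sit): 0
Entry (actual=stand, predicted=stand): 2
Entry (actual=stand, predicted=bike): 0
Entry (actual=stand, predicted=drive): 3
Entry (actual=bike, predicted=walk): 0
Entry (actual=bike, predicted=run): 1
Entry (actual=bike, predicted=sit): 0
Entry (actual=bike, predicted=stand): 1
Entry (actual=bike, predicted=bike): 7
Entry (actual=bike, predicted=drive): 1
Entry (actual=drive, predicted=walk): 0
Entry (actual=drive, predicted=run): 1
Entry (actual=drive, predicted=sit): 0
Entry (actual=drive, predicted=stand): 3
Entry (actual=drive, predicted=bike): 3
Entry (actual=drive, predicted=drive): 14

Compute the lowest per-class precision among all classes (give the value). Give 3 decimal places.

0.125

Per-class precision (TP/(TP+FP)):
  walk: TP=9, FP=4+0+4+0+0=8 → 9/17 = 0.5294
  run: TP=8, FP=1+1+1+1+1=5 → 8/13 = 0.6154
  sit: TP=19, FP=3+3+0+0+0=6 → 19/25 = 0.7600
  stand: TP=2, FP=5+3+2+1+3=14 → 2/16 = 0.1250
  bike: TP=7, FP=4+4+0+0+3=11 → 7/18 = 0.3889
  drive: TP=14, FP=1+1+3+3+1=9 → 14/23 = 0.6087
Lowest is class 'stand' with precision = 0.125.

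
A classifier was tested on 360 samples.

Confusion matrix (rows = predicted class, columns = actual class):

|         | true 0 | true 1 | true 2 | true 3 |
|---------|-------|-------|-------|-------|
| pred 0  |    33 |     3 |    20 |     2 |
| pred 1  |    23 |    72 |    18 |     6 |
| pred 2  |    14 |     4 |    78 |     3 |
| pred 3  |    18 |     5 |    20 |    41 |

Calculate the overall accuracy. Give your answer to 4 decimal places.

0.6222

Accuracy = trace / total = (33+72+78+41=224) / 360 = 224/360 = 0.6222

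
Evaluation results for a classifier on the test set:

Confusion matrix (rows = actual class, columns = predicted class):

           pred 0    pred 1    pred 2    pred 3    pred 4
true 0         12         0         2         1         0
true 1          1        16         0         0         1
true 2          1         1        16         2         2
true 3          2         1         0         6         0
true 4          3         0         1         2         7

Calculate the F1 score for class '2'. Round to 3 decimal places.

0.780

F1 score = 2·TP/(2·TP+FP+FN).
2: TP=16, FP=2+0+0+1=3, FN=1+1+2+2=6 → 32/41 = 0.7805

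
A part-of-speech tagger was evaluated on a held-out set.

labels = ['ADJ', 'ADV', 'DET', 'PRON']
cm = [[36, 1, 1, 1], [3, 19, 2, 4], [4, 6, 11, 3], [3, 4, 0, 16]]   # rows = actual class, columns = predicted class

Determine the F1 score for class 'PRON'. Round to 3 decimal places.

Take TP from the diagonal, FP from the rest of the 'PRON' prediction marginal, FN from the rest of the 'PRON' actual marginal.
F1 score = 2·TP/(2·TP+FP+FN).
PRON: TP=16, FP=1+4+3=8, FN=3+4+0=7 → 32/47 = 0.6809

0.681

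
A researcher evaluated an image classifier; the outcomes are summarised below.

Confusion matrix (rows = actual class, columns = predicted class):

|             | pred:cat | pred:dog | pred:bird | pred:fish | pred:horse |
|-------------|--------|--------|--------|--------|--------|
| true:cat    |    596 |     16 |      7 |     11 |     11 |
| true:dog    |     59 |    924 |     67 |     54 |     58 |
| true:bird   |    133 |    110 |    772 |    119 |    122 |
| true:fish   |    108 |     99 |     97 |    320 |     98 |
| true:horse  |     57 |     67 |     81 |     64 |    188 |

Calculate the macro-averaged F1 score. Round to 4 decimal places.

Per-class F1 score (2·TP/(2·TP+FP+FN)):
  cat: TP=596, FP=59+133+108+57=357, FN=16+7+11+11=45 → 1192/1594 = 0.74780
  dog: TP=924, FP=16+110+99+67=292, FN=59+67+54+58=238 → 1848/2378 = 0.77712
  bird: TP=772, FP=7+67+97+81=252, FN=133+110+119+122=484 → 1544/2280 = 0.67719
  fish: TP=320, FP=11+54+119+64=248, FN=108+99+97+98=402 → 640/1290 = 0.49612
  horse: TP=188, FP=11+58+122+98=289, FN=57+67+81+64=269 → 376/934 = 0.40257
Macro-F1 score = mean = (0.74780 + 0.77712 + 0.67719 + 0.49612 + 0.40257) / 5 = 0.6202

0.6202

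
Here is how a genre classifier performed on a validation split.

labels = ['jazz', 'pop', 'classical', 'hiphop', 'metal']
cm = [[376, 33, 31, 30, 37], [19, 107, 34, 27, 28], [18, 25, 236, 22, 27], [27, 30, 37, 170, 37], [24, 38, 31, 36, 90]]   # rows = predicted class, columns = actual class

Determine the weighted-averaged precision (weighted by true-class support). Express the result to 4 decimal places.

0.6220

Per-class precision (TP/(TP+FP)):
  jazz: TP=376, FP=33+31+30+37=131 → 376/507 = 0.74162
  pop: TP=107, FP=19+34+27+28=108 → 107/215 = 0.49767
  classical: TP=236, FP=18+25+22+27=92 → 236/328 = 0.71951
  hiphop: TP=170, FP=27+30+37+37=131 → 170/301 = 0.56478
  metal: TP=90, FP=24+38+31+36=129 → 90/219 = 0.41096
Weighted-precision = Σ (supportᵢ/N)·precisionᵢ with N=1570: (464/1570)·0.74162 + (233/1570)·0.49767 + (369/1570)·0.71951 + (285/1570)·0.56478 + (219/1570)·0.41096 = 0.6220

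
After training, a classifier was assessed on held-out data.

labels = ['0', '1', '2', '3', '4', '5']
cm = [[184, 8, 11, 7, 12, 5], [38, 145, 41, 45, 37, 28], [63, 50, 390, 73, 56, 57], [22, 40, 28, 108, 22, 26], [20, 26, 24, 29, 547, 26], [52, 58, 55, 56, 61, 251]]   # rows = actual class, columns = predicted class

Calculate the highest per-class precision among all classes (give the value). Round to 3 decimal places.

0.744

Per-class precision (TP/(TP+FP)):
  0: TP=184, FP=38+63+22+20+52=195 → 184/379 = 0.4855
  1: TP=145, FP=8+50+40+26+58=182 → 145/327 = 0.4434
  2: TP=390, FP=11+41+28+24+55=159 → 390/549 = 0.7104
  3: TP=108, FP=7+45+73+29+56=210 → 108/318 = 0.3396
  4: TP=547, FP=12+37+56+22+61=188 → 547/735 = 0.7442
  5: TP=251, FP=5+28+57+26+26=142 → 251/393 = 0.6387
Highest is class '4' with precision = 0.744.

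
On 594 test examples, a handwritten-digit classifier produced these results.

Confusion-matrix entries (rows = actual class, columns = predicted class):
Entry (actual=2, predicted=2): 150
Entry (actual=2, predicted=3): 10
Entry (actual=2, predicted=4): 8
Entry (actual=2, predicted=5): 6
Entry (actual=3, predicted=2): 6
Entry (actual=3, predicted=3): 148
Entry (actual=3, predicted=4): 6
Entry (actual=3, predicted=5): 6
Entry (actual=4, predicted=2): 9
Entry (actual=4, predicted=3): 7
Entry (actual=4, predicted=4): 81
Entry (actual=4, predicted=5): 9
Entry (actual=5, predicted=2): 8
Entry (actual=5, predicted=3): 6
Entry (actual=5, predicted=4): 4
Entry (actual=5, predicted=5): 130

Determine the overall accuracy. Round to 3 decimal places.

Accuracy = trace / total = (150+148+81+130=509) / 594 = 509/594 = 0.857

0.857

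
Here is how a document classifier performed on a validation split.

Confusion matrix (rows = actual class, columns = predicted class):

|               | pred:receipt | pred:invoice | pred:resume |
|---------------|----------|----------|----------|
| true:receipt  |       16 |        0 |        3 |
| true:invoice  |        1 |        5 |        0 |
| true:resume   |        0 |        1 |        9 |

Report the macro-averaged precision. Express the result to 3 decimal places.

0.842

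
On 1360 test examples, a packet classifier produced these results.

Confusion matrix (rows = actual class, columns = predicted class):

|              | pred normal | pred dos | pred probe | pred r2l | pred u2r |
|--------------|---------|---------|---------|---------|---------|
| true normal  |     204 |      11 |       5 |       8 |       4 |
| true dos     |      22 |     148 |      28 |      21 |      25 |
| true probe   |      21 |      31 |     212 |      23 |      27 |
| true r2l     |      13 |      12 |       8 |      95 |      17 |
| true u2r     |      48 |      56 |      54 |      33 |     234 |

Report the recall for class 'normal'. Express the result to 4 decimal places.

recall = TP/(TP+FN).
normal: TP=204, FN=11+5+8+4=28 → 204/232 = 0.87931

0.8793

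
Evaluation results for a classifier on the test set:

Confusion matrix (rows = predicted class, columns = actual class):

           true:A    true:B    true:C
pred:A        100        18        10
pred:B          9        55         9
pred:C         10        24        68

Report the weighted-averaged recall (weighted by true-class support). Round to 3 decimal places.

Per-class recall (TP/(TP+FN)):
  A: TP=100, FN=9+10=19 → 100/119 = 0.8403
  B: TP=55, FN=18+24=42 → 55/97 = 0.5670
  C: TP=68, FN=10+9=19 → 68/87 = 0.7816
Weighted-recall = Σ (supportᵢ/N)·recallᵢ with N=303: (119/303)·0.8403 + (97/303)·0.5670 + (87/303)·0.7816 = 0.736

0.736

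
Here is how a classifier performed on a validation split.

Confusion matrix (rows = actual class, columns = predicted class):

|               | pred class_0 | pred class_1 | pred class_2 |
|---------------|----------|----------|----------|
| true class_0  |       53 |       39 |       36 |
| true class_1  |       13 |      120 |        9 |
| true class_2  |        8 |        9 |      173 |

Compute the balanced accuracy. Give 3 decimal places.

Balanced accuracy = mean of per-class recall.
  class_0: recall = 53/128 = 0.4141
  class_1: recall = 120/142 = 0.8451
  class_2: recall = 173/190 = 0.9105
Mean = (0.4141 + 0.8451 + 0.9105) / 3 = 0.723

0.723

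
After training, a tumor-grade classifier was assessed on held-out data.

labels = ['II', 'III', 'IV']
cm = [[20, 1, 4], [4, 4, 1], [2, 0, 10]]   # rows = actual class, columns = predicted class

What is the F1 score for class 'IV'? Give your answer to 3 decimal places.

0.741

Treat 'IV' as positive and all other classes as negative.
F1 score = 2·TP/(2·TP+FP+FN).
IV: TP=10, FP=4+1=5, FN=2+0=2 → 20/27 = 0.7407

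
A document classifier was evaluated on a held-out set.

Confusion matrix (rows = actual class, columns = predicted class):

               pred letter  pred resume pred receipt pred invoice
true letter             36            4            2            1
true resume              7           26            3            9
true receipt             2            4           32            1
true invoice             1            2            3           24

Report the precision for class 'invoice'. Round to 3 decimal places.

0.686

Treat 'invoice' as positive and all other classes as negative.
precision = TP/(TP+FP).
invoice: TP=24, FP=1+9+1=11 → 24/35 = 0.6857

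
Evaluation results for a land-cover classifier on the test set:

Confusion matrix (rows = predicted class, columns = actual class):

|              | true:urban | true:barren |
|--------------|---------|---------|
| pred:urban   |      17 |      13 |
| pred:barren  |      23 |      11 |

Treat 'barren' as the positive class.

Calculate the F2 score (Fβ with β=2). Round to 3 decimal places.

Fβ = (1+β²)·TP / ((1+β²)·TP + β²·FN + FP), with β²=4
= 5·11 / (5·11 + 4·13 + 23) = 0.423

0.423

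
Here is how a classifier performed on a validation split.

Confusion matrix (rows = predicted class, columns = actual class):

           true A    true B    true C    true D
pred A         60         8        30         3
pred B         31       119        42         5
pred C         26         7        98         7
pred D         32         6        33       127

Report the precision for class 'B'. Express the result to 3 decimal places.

0.604

Treat 'B' as positive and all other classes as negative.
precision = TP/(TP+FP).
B: TP=119, FP=31+42+5=78 → 119/197 = 0.6041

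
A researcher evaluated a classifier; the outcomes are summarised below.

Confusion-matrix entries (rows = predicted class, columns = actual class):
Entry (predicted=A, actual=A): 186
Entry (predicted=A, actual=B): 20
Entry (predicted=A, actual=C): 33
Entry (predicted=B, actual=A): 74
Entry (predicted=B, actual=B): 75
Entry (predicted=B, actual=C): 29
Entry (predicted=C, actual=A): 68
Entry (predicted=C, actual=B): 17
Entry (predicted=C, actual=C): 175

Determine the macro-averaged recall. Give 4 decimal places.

0.6584

Per-class recall (TP/(TP+FN)):
  A: TP=186, FN=74+68=142 → 186/328 = 0.56707
  B: TP=75, FN=20+17=37 → 75/112 = 0.66964
  C: TP=175, FN=33+29=62 → 175/237 = 0.73840
Macro-recall = mean = (0.56707 + 0.66964 + 0.73840) / 3 = 0.6584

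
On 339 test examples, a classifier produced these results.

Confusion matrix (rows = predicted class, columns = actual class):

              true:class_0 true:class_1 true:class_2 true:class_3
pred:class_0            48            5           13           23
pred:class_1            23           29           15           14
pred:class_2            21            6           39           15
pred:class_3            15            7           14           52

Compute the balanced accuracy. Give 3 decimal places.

0.512

Balanced accuracy = mean of per-class recall.
  class_0: recall = 48/107 = 0.4486
  class_1: recall = 29/47 = 0.6170
  class_2: recall = 39/81 = 0.4815
  class_3: recall = 52/104 = 0.5000
Mean = (0.4486 + 0.6170 + 0.4815 + 0.5000) / 4 = 0.512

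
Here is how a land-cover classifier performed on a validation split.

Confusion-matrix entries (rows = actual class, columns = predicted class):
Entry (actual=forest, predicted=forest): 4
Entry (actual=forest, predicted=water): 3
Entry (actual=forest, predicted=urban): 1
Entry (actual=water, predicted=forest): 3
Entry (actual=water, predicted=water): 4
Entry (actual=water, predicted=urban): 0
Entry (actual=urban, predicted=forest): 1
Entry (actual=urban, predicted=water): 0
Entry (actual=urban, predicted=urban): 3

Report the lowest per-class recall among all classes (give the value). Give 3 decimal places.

Per-class recall (TP/(TP+FN)):
  forest: TP=4, FN=3+1=4 → 4/8 = 0.5000
  water: TP=4, FN=3+0=3 → 4/7 = 0.5714
  urban: TP=3, FN=1+0=1 → 3/4 = 0.7500
Lowest is class 'forest' with recall = 0.500.

0.500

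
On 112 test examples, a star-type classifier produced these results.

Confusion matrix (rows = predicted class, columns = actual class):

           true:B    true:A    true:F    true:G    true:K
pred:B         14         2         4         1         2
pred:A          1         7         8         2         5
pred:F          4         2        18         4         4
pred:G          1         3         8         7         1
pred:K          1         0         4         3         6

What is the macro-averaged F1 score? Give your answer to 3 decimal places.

Per-class F1 score (2·TP/(2·TP+FP+FN)):
  B: TP=14, FP=2+4+1+2=9, FN=1+4+1+1=7 → 28/44 = 0.6364
  A: TP=7, FP=1+8+2+5=16, FN=2+2+3+0=7 → 14/37 = 0.3784
  F: TP=18, FP=4+2+4+4=14, FN=4+8+8+4=24 → 36/74 = 0.4865
  G: TP=7, FP=1+3+8+1=13, FN=1+2+4+3=10 → 14/37 = 0.3784
  K: TP=6, FP=1+0+4+3=8, FN=2+5+4+1=12 → 12/32 = 0.3750
Macro-F1 score = mean = (0.6364 + 0.3784 + 0.4865 + 0.3784 + 0.3750) / 5 = 0.451

0.451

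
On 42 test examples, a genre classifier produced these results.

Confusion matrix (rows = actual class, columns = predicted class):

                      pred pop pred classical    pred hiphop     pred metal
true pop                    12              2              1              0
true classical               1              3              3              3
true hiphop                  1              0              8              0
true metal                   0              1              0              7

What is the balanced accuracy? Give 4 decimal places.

0.7160

Balanced accuracy = mean of per-class recall.
  pop: recall = 12/15 = 0.80000
  classical: recall = 3/10 = 0.30000
  hiphop: recall = 8/9 = 0.88889
  metal: recall = 7/8 = 0.87500
Mean = (0.80000 + 0.30000 + 0.88889 + 0.87500) / 4 = 0.7160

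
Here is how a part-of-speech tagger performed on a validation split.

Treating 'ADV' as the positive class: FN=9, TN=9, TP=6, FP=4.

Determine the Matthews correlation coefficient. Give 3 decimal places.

0.096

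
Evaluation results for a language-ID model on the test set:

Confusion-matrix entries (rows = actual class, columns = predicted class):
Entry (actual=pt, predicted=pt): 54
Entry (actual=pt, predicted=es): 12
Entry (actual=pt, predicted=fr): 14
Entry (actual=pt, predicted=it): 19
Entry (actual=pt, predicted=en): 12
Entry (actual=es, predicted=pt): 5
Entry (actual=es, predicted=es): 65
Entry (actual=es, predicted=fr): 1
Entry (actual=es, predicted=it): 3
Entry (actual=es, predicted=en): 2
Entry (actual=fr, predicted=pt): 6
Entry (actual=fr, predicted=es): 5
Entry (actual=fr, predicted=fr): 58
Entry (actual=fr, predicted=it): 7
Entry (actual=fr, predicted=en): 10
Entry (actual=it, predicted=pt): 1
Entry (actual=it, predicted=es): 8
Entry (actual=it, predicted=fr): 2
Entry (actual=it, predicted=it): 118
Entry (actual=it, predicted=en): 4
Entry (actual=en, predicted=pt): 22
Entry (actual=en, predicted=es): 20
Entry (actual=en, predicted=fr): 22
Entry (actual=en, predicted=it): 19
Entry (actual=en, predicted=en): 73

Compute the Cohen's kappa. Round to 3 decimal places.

0.567

Observed agreement pₒ = trace/N = 368/562 = 0.6548
Expected agreement pₑ = Σ (rowᵢ·colᵢ)/N² = (111·88 + 76·110 + 86·97 + 133·166 + 156·101)/562² = 0.2036
κ = (pₒ − pₑ)/(1 − pₑ) = (0.6548 − 0.2036)/(1 − 0.2036) = 0.567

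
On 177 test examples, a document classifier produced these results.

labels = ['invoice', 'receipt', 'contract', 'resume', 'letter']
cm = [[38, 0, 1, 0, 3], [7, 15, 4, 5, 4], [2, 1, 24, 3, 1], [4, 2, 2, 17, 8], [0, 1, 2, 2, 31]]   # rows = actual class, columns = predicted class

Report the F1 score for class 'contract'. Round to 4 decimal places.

Take TP from the diagonal, FP from the rest of the 'contract' prediction marginal, FN from the rest of the 'contract' actual marginal.
F1 score = 2·TP/(2·TP+FP+FN).
contract: TP=24, FP=1+4+2+2=9, FN=2+1+3+1=7 → 48/64 = 0.75000

0.7500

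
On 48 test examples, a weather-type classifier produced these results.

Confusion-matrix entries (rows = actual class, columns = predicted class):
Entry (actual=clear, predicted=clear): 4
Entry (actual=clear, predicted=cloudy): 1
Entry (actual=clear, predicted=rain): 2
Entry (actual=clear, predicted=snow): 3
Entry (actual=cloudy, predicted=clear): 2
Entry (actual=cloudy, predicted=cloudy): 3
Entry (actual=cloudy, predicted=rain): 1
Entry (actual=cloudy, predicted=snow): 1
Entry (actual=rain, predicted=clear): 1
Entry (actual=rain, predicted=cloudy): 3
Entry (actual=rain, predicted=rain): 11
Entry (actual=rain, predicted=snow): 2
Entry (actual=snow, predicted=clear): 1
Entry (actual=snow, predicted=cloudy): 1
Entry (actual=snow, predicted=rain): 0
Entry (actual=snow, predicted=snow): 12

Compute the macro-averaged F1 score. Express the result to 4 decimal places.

0.5760

Per-class F1 score (2·TP/(2·TP+FP+FN)):
  clear: TP=4, FP=2+1+1=4, FN=1+2+3=6 → 8/18 = 0.44444
  cloudy: TP=3, FP=1+3+1=5, FN=2+1+1=4 → 6/15 = 0.40000
  rain: TP=11, FP=2+1+0=3, FN=1+3+2=6 → 22/31 = 0.70968
  snow: TP=12, FP=3+1+2=6, FN=1+1+0=2 → 24/32 = 0.75000
Macro-F1 score = mean = (0.44444 + 0.40000 + 0.70968 + 0.75000) / 4 = 0.5760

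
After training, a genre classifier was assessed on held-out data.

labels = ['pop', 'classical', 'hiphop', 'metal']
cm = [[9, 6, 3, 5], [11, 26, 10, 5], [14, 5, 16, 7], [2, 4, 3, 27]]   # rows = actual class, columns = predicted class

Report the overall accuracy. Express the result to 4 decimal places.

Accuracy = trace / total = (9+26+16+27=78) / 153 = 78/153 = 0.5098

0.5098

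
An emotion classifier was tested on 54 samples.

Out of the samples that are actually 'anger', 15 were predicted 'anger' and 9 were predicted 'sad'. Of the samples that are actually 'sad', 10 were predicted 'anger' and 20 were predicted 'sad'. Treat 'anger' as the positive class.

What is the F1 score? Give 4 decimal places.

Precision = TP/(TP+FP) = 15/25 = 0.6000
Recall = TP/(TP+FN) = 15/24 = 0.6250
F1 = 2·TP/(2·TP+FP+FN) = 30/49 = 0.6122

0.6122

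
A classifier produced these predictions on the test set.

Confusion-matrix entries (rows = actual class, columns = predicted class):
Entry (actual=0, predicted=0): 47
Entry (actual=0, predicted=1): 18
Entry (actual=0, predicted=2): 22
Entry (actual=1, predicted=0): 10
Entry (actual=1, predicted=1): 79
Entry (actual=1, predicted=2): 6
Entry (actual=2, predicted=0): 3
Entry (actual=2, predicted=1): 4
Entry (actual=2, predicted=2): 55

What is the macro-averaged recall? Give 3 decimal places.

Per-class recall (TP/(TP+FN)):
  0: TP=47, FN=18+22=40 → 47/87 = 0.5402
  1: TP=79, FN=10+6=16 → 79/95 = 0.8316
  2: TP=55, FN=3+4=7 → 55/62 = 0.8871
Macro-recall = mean = (0.5402 + 0.8316 + 0.8871) / 3 = 0.753

0.753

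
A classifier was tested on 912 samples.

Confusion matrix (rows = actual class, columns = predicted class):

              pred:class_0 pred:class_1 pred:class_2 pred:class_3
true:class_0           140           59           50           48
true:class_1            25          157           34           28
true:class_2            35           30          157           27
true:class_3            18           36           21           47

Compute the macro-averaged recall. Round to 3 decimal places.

0.533

Per-class recall (TP/(TP+FN)):
  class_0: TP=140, FN=59+50+48=157 → 140/297 = 0.4714
  class_1: TP=157, FN=25+34+28=87 → 157/244 = 0.6434
  class_2: TP=157, FN=35+30+27=92 → 157/249 = 0.6305
  class_3: TP=47, FN=18+36+21=75 → 47/122 = 0.3852
Macro-recall = mean = (0.4714 + 0.6434 + 0.6305 + 0.3852) / 4 = 0.533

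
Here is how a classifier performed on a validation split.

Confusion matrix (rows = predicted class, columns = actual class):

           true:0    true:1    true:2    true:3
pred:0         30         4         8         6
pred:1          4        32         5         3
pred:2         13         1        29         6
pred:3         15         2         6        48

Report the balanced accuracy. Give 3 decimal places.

Balanced accuracy = mean of per-class recall.
  0: recall = 30/62 = 0.4839
  1: recall = 32/39 = 0.8205
  2: recall = 29/48 = 0.6042
  3: recall = 48/63 = 0.7619
Mean = (0.4839 + 0.8205 + 0.6042 + 0.7619) / 4 = 0.668

0.668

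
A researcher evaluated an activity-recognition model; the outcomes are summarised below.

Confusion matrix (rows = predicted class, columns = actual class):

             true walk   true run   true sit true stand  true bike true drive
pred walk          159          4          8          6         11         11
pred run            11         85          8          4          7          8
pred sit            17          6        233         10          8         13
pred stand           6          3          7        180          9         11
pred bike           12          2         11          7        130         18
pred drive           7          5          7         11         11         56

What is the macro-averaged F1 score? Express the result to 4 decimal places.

0.7389

Per-class F1 score (2·TP/(2·TP+FP+FN)):
  walk: TP=159, FP=4+8+6+11+11=40, FN=11+17+6+12+7=53 → 318/411 = 0.77372
  run: TP=85, FP=11+8+4+7+8=38, FN=4+6+3+2+5=20 → 170/228 = 0.74561
  sit: TP=233, FP=17+6+10+8+13=54, FN=8+8+7+11+7=41 → 466/561 = 0.83066
  stand: TP=180, FP=6+3+7+9+11=36, FN=6+4+10+7+11=38 → 360/434 = 0.82949
  bike: TP=130, FP=12+2+11+7+18=50, FN=11+7+8+9+11=46 → 260/356 = 0.73034
  drive: TP=56, FP=7+5+7+11+11=41, FN=11+8+13+11+18=61 → 112/214 = 0.52336
Macro-F1 score = mean = (0.77372 + 0.74561 + 0.83066 + 0.82949 + 0.73034 + 0.52336) / 6 = 0.7389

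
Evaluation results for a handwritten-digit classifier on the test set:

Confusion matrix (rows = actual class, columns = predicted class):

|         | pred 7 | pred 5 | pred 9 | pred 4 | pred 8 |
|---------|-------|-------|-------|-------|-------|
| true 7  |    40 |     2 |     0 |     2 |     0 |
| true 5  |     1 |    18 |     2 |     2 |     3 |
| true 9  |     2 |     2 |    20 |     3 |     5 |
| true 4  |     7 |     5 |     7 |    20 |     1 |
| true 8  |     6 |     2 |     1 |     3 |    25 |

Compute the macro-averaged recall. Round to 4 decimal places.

Per-class recall (TP/(TP+FN)):
  7: TP=40, FN=2+0+2+0=4 → 40/44 = 0.90909
  5: TP=18, FN=1+2+2+3=8 → 18/26 = 0.69231
  9: TP=20, FN=2+2+3+5=12 → 20/32 = 0.62500
  4: TP=20, FN=7+5+7+1=20 → 20/40 = 0.50000
  8: TP=25, FN=6+2+1+3=12 → 25/37 = 0.67568
Macro-recall = mean = (0.90909 + 0.69231 + 0.62500 + 0.50000 + 0.67568) / 5 = 0.6804

0.6804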